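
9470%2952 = 614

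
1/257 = 1/257 = 0.00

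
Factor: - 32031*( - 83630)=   2^1*3^2  *  5^1*3559^1 * 8363^1 = 2678752530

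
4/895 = 4/895 = 0.00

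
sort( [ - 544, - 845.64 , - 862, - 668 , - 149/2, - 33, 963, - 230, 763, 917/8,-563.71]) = [- 862 , - 845.64, - 668,-563.71, - 544, -230, - 149/2, - 33, 917/8,763 , 963]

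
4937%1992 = 953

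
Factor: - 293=-293^1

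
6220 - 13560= - 7340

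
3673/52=70 + 33/52= 70.63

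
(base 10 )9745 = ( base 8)23021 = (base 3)111100221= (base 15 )2D4A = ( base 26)eal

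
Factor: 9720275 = 5^2 * 293^1*1327^1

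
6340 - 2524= 3816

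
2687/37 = 2687/37 = 72.62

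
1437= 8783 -7346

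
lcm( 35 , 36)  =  1260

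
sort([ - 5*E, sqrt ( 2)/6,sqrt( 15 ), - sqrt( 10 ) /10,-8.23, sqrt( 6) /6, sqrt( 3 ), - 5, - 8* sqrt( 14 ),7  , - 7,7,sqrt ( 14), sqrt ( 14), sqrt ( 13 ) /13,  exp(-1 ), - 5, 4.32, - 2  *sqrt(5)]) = [ - 8 * sqrt( 14 ), - 5 *E,  -  8.23, - 7, - 5, - 5, - 2*sqrt( 5 ),  -  sqrt ( 10 ) /10,sqrt( 2 )/6, sqrt(13)/13, exp(-1), sqrt(6 ) /6,sqrt( 3),sqrt(14 ),sqrt( 14),sqrt( 15), 4.32, 7 , 7 ]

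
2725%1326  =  73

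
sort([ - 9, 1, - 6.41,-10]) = [ - 10, - 9, - 6.41, 1 ]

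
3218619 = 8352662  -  5134043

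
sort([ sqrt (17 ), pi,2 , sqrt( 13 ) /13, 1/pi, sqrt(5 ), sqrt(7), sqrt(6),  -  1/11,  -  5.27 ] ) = [  -  5.27, - 1/11, sqrt( 13)/13, 1/pi, 2, sqrt( 5), sqrt(6) , sqrt(7) , pi,sqrt( 17)]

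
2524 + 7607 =10131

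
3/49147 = 3/49147 = 0.00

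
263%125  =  13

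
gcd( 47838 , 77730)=6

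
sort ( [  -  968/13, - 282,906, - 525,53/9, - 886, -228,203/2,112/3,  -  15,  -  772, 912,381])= [-886,  -  772,-525, - 282,  -  228,-968/13, - 15, 53/9 , 112/3,203/2, 381,  906,912 ]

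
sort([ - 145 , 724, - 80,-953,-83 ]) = [-953, - 145, - 83, - 80, 724 ]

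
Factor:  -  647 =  - 647^1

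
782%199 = 185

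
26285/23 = 26285/23 = 1142.83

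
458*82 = 37556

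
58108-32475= 25633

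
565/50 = 11 + 3/10 =11.30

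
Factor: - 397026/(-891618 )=411/923 = 3^1*13^( - 1)*71^( - 1 )*137^1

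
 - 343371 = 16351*( - 21) 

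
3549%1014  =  507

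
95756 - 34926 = 60830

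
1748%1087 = 661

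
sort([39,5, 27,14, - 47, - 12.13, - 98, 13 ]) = [  -  98, - 47,-12.13, 5,  13,14 , 27, 39]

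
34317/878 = 39 + 75/878 = 39.09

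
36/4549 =36/4549 = 0.01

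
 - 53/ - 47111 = 53/47111 = 0.00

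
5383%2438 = 507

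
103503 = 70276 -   -  33227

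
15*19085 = 286275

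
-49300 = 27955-77255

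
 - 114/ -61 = 114/61 = 1.87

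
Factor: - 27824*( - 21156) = 2^6* 3^1*37^1*41^1*43^1*47^1 = 588644544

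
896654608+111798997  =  1008453605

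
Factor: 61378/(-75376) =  - 2^(-3 )*7^( - 1)*673^ (  -  1 )*30689^1 = - 30689/37688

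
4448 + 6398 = 10846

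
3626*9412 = 34127912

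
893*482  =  430426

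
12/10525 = 12/10525 = 0.00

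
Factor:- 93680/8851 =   -  2^4 * 5^1*53^( - 1)*167^(-1)*1171^1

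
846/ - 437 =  - 846/437 = - 1.94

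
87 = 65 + 22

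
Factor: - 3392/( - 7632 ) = 4/9 = 2^2*3^(-2)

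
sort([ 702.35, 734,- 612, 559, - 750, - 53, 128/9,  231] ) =[ - 750, -612,  -  53, 128/9, 231, 559, 702.35 , 734 ]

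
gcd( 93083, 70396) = 1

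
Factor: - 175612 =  - 2^2*43^1*1021^1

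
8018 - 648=7370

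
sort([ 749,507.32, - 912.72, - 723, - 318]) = [ - 912.72, - 723, - 318,507.32,749 ]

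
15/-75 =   -  1/5 = - 0.20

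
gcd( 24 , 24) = 24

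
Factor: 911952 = 2^4*3^3*2111^1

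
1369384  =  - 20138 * ( - 68 )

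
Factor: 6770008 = 2^3 * 7^1 * 53^1 * 2281^1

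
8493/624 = 2831/208 = 13.61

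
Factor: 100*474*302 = 14314800 = 2^4*3^1*5^2*79^1 * 151^1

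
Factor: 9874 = 2^1  *4937^1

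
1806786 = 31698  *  57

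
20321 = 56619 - 36298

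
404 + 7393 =7797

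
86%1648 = 86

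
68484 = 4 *17121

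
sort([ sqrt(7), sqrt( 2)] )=[sqrt( 2),sqrt( 7)] 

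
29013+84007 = 113020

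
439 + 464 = 903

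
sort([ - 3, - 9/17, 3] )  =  [-3 , - 9/17,3] 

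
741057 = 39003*19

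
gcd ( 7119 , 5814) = 9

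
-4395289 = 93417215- 97812504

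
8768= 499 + 8269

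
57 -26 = 31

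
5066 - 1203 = 3863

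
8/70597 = 8/70597 = 0.00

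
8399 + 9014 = 17413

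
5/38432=5/38432= 0.00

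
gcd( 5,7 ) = 1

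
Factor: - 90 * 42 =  - 2^2*3^3*5^1 *7^1 = -  3780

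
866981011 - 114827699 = 752153312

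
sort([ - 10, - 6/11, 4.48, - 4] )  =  [-10 , - 4,  -  6/11,4.48]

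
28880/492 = 7220/123 = 58.70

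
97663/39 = 2504 + 7/39 = 2504.18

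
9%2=1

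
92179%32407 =27365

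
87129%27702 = 4023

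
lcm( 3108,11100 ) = 77700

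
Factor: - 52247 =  - 13^1 * 4019^1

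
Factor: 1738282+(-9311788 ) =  - 7573506= - 2^1*3^1*1051^1*1201^1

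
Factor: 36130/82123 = 2^1*5^1*41^(-1)*2003^ ( - 1)*3613^1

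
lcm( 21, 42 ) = 42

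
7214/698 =10+117/349 = 10.34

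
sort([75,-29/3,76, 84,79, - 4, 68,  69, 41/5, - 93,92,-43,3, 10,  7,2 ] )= [ - 93, - 43,-29/3, - 4,2,  3 , 7 , 41/5,10, 68, 69, 75,76,79,  84,92]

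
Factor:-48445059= - 3^1*13^1*1242181^1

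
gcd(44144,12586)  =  62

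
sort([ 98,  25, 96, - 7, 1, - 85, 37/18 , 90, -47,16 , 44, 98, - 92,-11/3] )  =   [ - 92 , - 85, - 47, - 7, - 11/3, 1,37/18, 16, 25,44,90, 96, 98, 98 ] 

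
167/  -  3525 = -167/3525  =  -  0.05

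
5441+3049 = 8490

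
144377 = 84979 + 59398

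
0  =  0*19957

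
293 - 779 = - 486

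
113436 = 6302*18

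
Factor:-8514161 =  - 17^1*167^1*2999^1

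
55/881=55/881=0.06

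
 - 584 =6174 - 6758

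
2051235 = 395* 5193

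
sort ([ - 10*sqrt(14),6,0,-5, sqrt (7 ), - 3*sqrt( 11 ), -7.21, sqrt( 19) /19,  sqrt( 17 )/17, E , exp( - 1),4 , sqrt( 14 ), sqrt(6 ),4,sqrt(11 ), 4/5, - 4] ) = [- 10*sqrt (14 ), - 3*sqrt(11 ), - 7.21, - 5, - 4,  0, sqrt(19)/19,  sqrt(17)/17 , exp( - 1),4/5,sqrt( 6 ),sqrt(7 ) , E, sqrt(11),  sqrt(14),  4,4, 6 ]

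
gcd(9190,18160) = 10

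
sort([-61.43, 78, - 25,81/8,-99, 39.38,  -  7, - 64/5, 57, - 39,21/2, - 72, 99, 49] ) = [ - 99, - 72, - 61.43,-39,-25, - 64/5, - 7, 81/8,21/2, 39.38,  49, 57,78, 99 ]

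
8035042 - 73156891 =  - 65121849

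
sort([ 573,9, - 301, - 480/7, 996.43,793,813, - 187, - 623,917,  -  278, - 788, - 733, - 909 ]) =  [ - 909,-788, - 733,- 623, - 301, - 278, - 187, - 480/7, 9, 573,793, 813,917, 996.43]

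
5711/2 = 2855 + 1/2= 2855.50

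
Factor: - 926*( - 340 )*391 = 2^3*5^1*17^2*23^1 * 463^1 = 123102440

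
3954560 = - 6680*(- 592 ) 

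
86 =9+77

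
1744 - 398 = 1346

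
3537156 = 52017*68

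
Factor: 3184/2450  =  1592/1225 = 2^3*5^( - 2) * 7^(  -  2 ) * 199^1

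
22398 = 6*3733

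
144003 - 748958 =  - 604955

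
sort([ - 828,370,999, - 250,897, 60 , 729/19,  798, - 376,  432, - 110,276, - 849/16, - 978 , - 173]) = [ - 978, - 828, - 376, - 250,-173, - 110, - 849/16,729/19,60, 276,370,432,798,897, 999 ]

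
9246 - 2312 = 6934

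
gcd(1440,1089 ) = 9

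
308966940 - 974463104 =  - 665496164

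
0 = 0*44681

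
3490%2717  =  773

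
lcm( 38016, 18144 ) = 798336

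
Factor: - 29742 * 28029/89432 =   -  416819259/44716 = -2^(-2 )*3^2 * 7^(-1 )*1597^( - 1)* 4957^1*9343^1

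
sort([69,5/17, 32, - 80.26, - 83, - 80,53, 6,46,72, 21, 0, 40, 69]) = [ - 83, - 80.26, - 80,0,  5/17,6,21, 32, 40, 46,53, 69 , 69,72 ]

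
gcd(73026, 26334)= 18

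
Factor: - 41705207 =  - 41705207^1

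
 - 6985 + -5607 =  - 12592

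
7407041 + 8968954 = 16375995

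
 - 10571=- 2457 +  - 8114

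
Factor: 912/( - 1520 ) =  - 3/5 = - 3^1*5^( - 1)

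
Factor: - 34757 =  - 34757^1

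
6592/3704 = 824/463= 1.78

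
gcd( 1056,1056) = 1056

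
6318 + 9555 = 15873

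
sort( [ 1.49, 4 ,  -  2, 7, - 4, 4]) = [-4, -2 , 1.49,4, 4,7]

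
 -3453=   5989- 9442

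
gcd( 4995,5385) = 15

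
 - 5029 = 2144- 7173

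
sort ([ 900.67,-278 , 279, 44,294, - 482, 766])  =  [ - 482, - 278,44  ,  279,294,766,900.67]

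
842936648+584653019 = 1427589667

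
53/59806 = 53/59806  =  0.00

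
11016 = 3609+7407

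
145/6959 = 145/6959 =0.02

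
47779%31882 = 15897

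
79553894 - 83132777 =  -3578883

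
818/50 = 409/25 = 16.36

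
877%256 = 109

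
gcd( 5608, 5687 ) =1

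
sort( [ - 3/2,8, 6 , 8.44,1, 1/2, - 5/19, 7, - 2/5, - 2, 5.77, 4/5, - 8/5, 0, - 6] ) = [ - 6, - 2, - 8/5, - 3/2, - 2/5, - 5/19, 0, 1/2, 4/5, 1, 5.77,6, 7, 8,8.44]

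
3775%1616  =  543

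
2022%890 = 242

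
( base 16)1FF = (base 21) 137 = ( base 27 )ip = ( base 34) f1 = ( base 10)511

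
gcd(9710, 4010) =10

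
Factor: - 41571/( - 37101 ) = 93/83 =3^1 * 31^1 * 83^(- 1 )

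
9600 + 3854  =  13454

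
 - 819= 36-855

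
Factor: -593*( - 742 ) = 2^1 * 7^1 * 53^1*593^1 = 440006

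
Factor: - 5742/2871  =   - 2 = -2^1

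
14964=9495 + 5469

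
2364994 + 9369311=11734305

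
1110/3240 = 37/108 = 0.34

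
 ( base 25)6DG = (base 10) 4091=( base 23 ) 7gk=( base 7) 14633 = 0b111111111011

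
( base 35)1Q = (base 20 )31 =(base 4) 331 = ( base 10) 61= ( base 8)75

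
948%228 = 36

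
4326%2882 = 1444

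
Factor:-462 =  - 2^1*3^1*7^1*11^1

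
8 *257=2056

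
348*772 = 268656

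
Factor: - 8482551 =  - 3^1 *7^1 * 11^1*36721^1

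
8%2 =0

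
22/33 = 2/3=0.67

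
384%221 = 163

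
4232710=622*6805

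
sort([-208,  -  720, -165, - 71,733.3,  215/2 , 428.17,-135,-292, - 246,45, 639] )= [ - 720,-292,-246, - 208, - 165 ,-135,-71,45 , 215/2, 428.17,639,733.3] 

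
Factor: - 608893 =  - 19^1 *73^1*439^1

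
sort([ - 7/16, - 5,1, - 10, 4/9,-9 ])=[ - 10, - 9 , - 5, - 7/16,4/9,1] 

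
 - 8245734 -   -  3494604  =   - 4751130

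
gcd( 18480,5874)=66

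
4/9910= 2/4955 = 0.00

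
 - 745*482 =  - 359090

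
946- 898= 48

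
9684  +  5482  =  15166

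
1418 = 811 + 607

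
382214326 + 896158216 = 1278372542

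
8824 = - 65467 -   -  74291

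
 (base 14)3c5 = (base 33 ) N2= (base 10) 761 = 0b1011111001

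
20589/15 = 1372+3/5 = 1372.60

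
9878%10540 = 9878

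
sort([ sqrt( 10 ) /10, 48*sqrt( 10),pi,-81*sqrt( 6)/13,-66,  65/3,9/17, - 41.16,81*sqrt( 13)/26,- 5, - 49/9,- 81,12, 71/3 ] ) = [ - 81,-66,-41.16, - 81*sqrt( 6 ) /13, - 49/9,-5,sqrt(10)/10,9/17, pi,81*sqrt( 13 )/26,12,65/3,71/3, 48*sqrt( 10) ] 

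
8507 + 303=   8810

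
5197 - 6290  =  -1093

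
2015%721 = 573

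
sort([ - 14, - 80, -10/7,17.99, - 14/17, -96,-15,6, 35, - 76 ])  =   [-96, - 80 , - 76,-15, -14, - 10/7, - 14/17,6,17.99,35 ] 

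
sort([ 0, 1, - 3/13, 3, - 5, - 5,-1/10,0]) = [  -  5, - 5, - 3/13 , - 1/10, 0,0, 1  ,  3 ]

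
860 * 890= 765400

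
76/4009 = 4/211 = 0.02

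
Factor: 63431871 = 3^1*311^1*67987^1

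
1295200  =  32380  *40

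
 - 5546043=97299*( - 57 )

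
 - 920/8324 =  - 230/2081 = - 0.11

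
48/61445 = 48/61445 = 0.00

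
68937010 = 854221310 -785284300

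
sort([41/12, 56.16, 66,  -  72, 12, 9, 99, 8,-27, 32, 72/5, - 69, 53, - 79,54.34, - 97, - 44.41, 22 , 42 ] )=[-97,  -  79,-72, -69, - 44.41, - 27, 41/12,  8, 9  ,  12, 72/5,22,  32, 42,  53,54.34,  56.16,  66, 99]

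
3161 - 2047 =1114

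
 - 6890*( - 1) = 6890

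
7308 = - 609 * ( - 12 )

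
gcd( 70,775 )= 5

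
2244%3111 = 2244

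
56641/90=629 + 31/90  =  629.34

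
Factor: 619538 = 2^1*309769^1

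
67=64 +3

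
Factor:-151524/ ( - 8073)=244/13 = 2^2*13^(-1 )*61^1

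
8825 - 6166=2659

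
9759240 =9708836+50404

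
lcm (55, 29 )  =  1595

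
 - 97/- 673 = 97/673 = 0.14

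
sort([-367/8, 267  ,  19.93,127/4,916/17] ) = [ - 367/8,19.93,127/4 , 916/17,267]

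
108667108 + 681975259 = 790642367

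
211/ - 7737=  - 1 + 7526/7737 = -  0.03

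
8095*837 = 6775515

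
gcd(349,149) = 1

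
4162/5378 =2081/2689 = 0.77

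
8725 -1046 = 7679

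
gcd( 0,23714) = 23714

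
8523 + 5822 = 14345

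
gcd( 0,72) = 72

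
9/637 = 9/637 = 0.01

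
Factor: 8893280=2^5*5^1 * 11^1 * 31^1 * 163^1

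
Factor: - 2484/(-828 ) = 3^1 = 3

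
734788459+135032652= 869821111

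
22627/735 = 30 + 577/735 = 30.79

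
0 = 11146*0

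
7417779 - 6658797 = 758982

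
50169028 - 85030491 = -34861463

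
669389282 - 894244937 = - 224855655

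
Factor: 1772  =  2^2*443^1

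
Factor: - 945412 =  - 2^2*13^1*18181^1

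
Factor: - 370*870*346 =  -2^3*3^1*5^2 *29^1 * 37^1*173^1 = - 111377400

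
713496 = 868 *822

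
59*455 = 26845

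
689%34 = 9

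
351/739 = 351/739 = 0.47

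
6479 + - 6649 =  - 170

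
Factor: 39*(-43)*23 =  - 38571 = -3^1*13^1*23^1 * 43^1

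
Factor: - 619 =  - 619^1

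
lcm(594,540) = 5940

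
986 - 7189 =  - 6203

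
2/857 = 2/857= 0.00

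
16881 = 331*51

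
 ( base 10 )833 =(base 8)1501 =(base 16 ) 341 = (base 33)P8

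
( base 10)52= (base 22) 28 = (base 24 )24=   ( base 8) 64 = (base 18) 2g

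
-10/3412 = -5/1706=- 0.00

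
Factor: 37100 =2^2*5^2*7^1*53^1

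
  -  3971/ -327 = 12  +  47/327 = 12.14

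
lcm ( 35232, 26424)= 105696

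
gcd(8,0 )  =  8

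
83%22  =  17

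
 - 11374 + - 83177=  -94551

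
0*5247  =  0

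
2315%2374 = 2315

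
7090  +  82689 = 89779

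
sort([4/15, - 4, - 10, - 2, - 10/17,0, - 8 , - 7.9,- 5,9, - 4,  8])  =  [ - 10,  -  8, - 7.9, - 5,  -  4, - 4, - 2, - 10/17,0,4/15,8, 9] 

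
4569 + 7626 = 12195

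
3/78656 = 3/78656 = 0.00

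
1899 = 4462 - 2563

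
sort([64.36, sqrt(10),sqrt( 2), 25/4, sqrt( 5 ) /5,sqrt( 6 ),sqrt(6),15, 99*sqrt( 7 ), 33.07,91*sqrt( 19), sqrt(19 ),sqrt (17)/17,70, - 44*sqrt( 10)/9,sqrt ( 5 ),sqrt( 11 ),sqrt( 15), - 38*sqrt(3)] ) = [ - 38*sqrt( 3 ) ,-44*sqrt( 10)/9, sqrt(17)/17, sqrt(5 ) /5,sqrt( 2 ), sqrt(5 ),sqrt(6 ),sqrt( 6),sqrt( 10),sqrt (11) , sqrt( 15 ), sqrt(19),25/4, 15,33.07, 64.36, 70,99*sqrt(7),91*sqrt( 19)]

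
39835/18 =39835/18= 2213.06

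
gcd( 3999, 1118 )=43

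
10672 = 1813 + 8859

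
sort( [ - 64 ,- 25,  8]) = [ - 64,-25,  8 ] 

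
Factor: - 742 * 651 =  - 2^1*3^1* 7^2*31^1*53^1= - 483042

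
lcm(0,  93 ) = 0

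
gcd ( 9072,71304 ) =24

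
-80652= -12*6721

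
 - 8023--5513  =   -2510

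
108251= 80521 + 27730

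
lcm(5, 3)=15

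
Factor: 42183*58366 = 2^1*3^2 * 7^1*11^1*43^1*109^1*379^1=2462052978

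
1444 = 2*722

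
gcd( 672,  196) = 28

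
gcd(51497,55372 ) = 1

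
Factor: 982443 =3^1 * 7^1 * 11^1*4253^1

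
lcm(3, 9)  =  9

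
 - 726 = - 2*363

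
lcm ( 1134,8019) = 112266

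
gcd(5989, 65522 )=1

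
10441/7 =1491 + 4/7 = 1491.57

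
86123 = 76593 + 9530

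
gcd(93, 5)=1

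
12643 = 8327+4316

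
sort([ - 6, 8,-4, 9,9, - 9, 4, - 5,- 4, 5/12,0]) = [ - 9,-6,- 5, - 4,  -  4, 0, 5/12,4,8, 9, 9 ] 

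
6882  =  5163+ 1719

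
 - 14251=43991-58242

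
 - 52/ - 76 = 13/19 = 0.68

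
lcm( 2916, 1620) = 14580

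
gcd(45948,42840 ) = 84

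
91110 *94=8564340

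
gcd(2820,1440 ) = 60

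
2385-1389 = 996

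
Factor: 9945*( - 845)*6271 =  - 3^2*5^2*13^3*17^1*6271^1  =  - 52698505275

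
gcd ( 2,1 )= 1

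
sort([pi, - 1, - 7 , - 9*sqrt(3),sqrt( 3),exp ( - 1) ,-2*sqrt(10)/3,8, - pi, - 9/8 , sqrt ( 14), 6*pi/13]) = [ - 9*sqrt(3), - 7, - pi, - 2*sqrt(10)/3,-9/8 , - 1, exp(- 1),6*pi/13, sqrt(3), pi,sqrt (14) , 8 ] 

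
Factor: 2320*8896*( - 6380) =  - 131675033600 = -  2^12 * 5^2 * 11^1*29^2*139^1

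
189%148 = 41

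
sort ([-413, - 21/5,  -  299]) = [ - 413, - 299,- 21/5]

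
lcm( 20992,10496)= 20992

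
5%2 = 1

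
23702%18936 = 4766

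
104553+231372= 335925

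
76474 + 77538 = 154012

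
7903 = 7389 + 514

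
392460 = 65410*6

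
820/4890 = 82/489 = 0.17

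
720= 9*80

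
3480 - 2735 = 745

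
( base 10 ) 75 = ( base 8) 113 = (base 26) 2n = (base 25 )30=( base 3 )2210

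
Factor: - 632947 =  -7^1*19^1*4759^1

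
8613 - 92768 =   -  84155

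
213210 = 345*618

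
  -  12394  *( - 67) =830398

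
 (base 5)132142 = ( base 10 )5297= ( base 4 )1102301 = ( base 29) 68J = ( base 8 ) 12261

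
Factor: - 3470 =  - 2^1*5^1 * 347^1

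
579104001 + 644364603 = 1223468604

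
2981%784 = 629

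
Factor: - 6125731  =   - 1297^1*4723^1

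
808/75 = 808/75=10.77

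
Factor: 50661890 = 2^1*5^1*1009^1*5021^1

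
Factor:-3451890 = - 2^1 * 3^1*5^1* 13^1*53^1*167^1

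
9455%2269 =379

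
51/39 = 17/13 = 1.31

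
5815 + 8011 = 13826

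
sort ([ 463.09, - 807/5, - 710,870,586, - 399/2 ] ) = [ - 710, - 399/2, - 807/5,463.09 , 586,  870] 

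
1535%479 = 98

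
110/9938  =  55/4969 = 0.01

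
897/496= 1 + 401/496=1.81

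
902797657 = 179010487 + 723787170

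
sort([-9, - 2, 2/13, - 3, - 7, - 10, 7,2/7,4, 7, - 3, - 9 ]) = [ - 10, - 9, - 9, - 7, - 3, - 3, - 2, 2/13, 2/7, 4,7,7] 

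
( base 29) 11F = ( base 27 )15L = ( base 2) 1101110101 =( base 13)531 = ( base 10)885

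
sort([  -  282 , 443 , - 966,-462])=[ - 966, - 462, - 282, 443 ] 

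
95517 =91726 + 3791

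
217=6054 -5837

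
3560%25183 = 3560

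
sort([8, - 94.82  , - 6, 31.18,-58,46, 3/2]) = [ - 94.82, - 58, - 6,  3/2, 8 , 31.18, 46 ]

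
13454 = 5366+8088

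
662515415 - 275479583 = 387035832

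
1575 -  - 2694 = 4269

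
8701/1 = 8701  =  8701.00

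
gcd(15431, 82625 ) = 1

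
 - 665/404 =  - 665/404= - 1.65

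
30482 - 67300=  - 36818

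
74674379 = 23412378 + 51262001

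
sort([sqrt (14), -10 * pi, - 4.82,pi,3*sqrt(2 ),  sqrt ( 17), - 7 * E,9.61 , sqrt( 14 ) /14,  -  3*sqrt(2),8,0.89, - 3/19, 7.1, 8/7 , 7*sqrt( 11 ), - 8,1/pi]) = [ - 10*pi, - 7*E, - 8, - 4.82  ,- 3*sqrt( 2),-3/19,sqrt(14)/14,  1/pi , 0.89,8/7, pi,sqrt (14), sqrt (17) , 3*sqrt( 2), 7.1,  8,  9.61, 7* sqrt(11 )]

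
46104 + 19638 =65742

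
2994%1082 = 830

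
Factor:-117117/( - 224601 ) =3^1*7^1*11^1*443^ ( - 1)  =  231/443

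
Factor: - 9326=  - 2^1*4663^1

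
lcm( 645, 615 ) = 26445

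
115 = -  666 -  - 781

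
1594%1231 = 363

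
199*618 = 122982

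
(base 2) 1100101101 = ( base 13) 4a7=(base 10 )813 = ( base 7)2241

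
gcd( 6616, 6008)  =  8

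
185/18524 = 185/18524 = 0.01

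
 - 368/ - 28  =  13+1/7= 13.14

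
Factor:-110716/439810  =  -55358/219905  =  -2^1 * 5^( - 1)*7^(-1 )*61^ ( - 1 )*89^1 *103^( - 1)*311^1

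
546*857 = 467922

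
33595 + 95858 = 129453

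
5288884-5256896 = 31988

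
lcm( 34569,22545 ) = 518535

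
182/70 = 2+3/5=2.60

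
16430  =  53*310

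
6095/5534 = 6095/5534= 1.10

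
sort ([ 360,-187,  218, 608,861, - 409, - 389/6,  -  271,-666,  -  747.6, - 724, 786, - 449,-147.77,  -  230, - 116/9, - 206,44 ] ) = [ - 747.6, - 724, - 666, -449,  -  409, -271,-230, - 206,-187, - 147.77,-389/6,  -  116/9, 44,218,360,608,786, 861]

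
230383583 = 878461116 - 648077533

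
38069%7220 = 1969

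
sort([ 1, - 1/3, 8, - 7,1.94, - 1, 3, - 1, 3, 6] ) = [  -  7, - 1,- 1,- 1/3,1, 1.94,3, 3,6,  8 ] 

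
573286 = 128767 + 444519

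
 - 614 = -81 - 533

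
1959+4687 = 6646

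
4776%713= 498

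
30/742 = 15/371 = 0.04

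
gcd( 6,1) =1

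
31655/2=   15827 + 1/2 = 15827.50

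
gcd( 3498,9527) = 1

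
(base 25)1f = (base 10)40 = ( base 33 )17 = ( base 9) 44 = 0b101000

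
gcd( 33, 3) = 3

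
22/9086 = 1/413= 0.00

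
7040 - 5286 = 1754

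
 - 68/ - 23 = 68/23 =2.96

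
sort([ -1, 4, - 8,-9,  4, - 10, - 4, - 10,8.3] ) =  [-10, - 10, - 9, - 8, - 4, - 1,4, 4,8.3] 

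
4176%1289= 309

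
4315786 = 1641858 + 2673928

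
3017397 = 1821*1657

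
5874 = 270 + 5604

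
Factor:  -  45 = -3^2*5^1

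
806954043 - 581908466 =225045577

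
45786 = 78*587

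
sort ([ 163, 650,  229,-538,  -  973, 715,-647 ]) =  [  -  973, - 647,-538, 163,229, 650,715] 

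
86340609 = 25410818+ 60929791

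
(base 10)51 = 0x33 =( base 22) 27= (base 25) 21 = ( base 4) 303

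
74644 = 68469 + 6175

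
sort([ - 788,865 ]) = [-788, 865]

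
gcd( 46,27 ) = 1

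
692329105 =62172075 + 630157030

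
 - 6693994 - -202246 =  - 6491748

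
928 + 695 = 1623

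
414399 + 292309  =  706708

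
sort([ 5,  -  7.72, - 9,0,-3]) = [ - 9, - 7.72, - 3, 0,5 ]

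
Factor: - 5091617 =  - 29^1*175573^1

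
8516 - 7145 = 1371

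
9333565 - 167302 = 9166263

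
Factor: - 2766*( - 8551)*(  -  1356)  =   - 32072201496 = - 2^3*3^2*17^1  *  113^1*461^1*503^1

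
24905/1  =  24905 = 24905.00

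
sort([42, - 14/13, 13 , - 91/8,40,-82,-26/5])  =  [ - 82 ,-91/8, - 26/5,-14/13 , 13, 40,42]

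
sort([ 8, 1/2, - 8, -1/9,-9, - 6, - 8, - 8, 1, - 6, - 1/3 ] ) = [ - 9, - 8, - 8, - 8, -6, - 6, - 1/3, - 1/9,1/2,  1,8] 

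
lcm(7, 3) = 21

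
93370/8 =11671+1/4 = 11671.25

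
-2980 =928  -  3908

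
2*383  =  766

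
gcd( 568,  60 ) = 4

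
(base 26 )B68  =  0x1DB0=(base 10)7600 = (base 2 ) 1110110110000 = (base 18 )1584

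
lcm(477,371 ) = 3339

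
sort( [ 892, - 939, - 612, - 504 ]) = [  -  939, - 612, - 504, 892]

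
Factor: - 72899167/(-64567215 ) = 3^ (-2) * 5^( - 1 )*11^1*23^1*467^1*617^1*1434827^ (-1 )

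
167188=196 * 853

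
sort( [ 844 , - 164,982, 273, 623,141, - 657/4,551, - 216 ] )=[  -  216, - 657/4, - 164, 141,273 , 551,623,844,  982]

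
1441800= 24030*60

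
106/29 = 106/29 = 3.66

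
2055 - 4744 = - 2689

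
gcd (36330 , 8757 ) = 21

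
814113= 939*867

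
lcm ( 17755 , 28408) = 142040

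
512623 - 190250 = 322373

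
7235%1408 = 195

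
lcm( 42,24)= 168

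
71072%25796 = 19480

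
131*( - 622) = -81482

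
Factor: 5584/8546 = 2^3*349^1 *4273^( - 1 ) = 2792/4273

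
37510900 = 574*65350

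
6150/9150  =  41/61 =0.67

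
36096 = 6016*6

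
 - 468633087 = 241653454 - 710286541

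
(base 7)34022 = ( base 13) 3BAB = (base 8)20617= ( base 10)8591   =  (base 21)JA2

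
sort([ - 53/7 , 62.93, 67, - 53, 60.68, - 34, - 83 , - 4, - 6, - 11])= [ - 83, - 53, - 34, - 11, - 53/7, - 6 , - 4,  60.68, 62.93, 67]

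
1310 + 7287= 8597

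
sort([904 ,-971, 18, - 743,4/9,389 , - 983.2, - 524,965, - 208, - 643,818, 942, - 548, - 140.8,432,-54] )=[  -  983.2,- 971, - 743, - 643, - 548 , - 524, - 208, - 140.8, - 54, 4/9,  18, 389,432,  818,904,942 , 965 ] 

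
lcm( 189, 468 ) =9828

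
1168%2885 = 1168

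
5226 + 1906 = 7132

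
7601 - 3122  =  4479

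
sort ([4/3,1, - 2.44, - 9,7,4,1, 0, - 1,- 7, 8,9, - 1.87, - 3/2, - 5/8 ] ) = [ - 9, - 7, - 2.44, - 1.87, - 3/2, - 1, - 5/8 , 0, 1,1,4/3, 4,7, 8,9 ] 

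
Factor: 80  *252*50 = 2^7*3^2*5^3*7^1=1008000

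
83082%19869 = 3606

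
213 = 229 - 16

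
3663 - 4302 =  - 639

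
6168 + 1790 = 7958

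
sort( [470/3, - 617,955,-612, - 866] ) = [ - 866,-617, - 612, 470/3, 955 ]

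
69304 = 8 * 8663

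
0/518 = 0 =0.00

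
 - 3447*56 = - 193032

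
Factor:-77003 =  - 77003^1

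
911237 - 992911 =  - 81674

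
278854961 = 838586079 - 559731118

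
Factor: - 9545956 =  - 2^2*7^1*340927^1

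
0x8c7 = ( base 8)4307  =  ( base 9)3066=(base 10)2247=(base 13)103b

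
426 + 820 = 1246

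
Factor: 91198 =2^1*45599^1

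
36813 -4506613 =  -4469800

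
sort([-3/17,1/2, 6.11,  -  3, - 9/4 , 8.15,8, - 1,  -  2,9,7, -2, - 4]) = [ - 4, -3,-9/4,  -  2, - 2  , - 1, - 3/17,1/2,6.11, 7,8,8.15, 9 ]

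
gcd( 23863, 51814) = 7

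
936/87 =312/29 = 10.76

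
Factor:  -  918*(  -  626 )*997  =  2^2*3^3*17^1*313^1*997^1 = 572943996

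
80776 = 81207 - 431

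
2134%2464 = 2134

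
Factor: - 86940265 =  - 5^1*17388053^1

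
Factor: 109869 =3^1*53^1 * 691^1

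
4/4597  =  4/4597=0.00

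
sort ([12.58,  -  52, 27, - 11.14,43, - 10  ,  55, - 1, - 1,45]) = [-52,-11.14,-10 , - 1, - 1, 12.58, 27, 43, 45  ,  55]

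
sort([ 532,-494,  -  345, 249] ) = [ - 494 , - 345,249, 532] 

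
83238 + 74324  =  157562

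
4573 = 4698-125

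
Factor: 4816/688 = 7 = 7^1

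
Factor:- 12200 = - 2^3*5^2 * 61^1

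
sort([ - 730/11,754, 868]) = [-730/11, 754, 868]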